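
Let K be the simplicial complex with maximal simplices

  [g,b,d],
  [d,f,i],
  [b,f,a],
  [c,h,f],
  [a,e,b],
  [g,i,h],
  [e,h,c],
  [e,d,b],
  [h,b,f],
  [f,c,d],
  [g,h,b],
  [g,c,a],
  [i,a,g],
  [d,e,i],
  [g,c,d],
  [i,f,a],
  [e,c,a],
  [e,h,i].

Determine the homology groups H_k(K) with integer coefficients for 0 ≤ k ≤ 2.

Order the vertices as a < b < c < d < e < f < g < h < i. Listing each simplex with vertices in this order, K has dimension 2 with simplices:

  0-simplices (9): a, b, c, d, e, f, g, h, i
  1-simplices (27): ab, ac, ae, af, ag, ai, bd, be, bf, bg, bh, cd, ce, cf, cg, ch, de, df, dg, di, eh, ei, fh, fi, gh, gi, hi
  2-simplices (18): abe, abf, ace, acg, afi, agi, bde, bdg, bfh, bgh, cdf, cdg, ceh, cfh, dei, dfi, ehi, ghi

so the chain groups are C_0 ≅ Z^9, C_1 ≅ Z^27, C_2 ≅ Z^18.

∂_1: C_1 → C_0 sends each edge [p,q] (with p < q) to q − p. For instance
  ∂hi = i − h.
The resulting 9×27 matrix has rank 8, and its Smith normal form has invariant factors (1,1,1,1,1,1,1,1).

Boundary ∂_2: C_2 → C_1 maps a triangle to the signed sum of its edges. For instance
  ∂ghi = hi − gi + gh,
  ∂dei = ei − di + de.
The 27×18 boundary matrix has rank 17 and Smith normal form diag(1,1,1,1,1,1,1,1,1,1,1,1,1,1,1,1,1).

Computing H_k = (kernel of ∂_k) / (image of ∂_{k+1}):

  H_0: rank C_0 − rank ∂_1 = 9 − 8 = 1, and the invariant factors of ∂_1 are all 1, so H_0 ≅ Z.
  H_1: rank ker ∂_1 − rank ∂_2 = (27 − 8) − 17 = 2, and the invariant factors of ∂_2 are all 1, so H_1 ≅ Z^2.
  H_2: rank ker ∂_2 − rank ∂_3 = (18 − 17) − 0 = 1, and there is no ∂_3, so H_2 ≅ Z.

H_0 ≅ Z,  H_1 ≅ Z^2,  H_2 ≅ Z.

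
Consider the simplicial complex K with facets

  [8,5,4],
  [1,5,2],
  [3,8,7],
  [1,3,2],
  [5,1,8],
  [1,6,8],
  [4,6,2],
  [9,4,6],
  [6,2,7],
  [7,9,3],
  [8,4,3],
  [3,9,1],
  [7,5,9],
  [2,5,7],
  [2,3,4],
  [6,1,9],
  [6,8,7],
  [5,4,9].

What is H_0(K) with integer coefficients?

Order the vertices as 1 < 2 < 3 < 4 < 5 < 6 < 7 < 8 < 9. Listing each simplex with vertices in this order, K has dimension 2 with simplices:

  0-simplices (9): [1], [2], [3], [4], [5], [6], [7], [8], [9]
  1-simplices (27): (27 of them)
  2-simplices (18): [1,2,3], [1,2,5], [1,3,9], [1,5,8], [1,6,8], [1,6,9], [2,3,4], [2,4,6], [2,5,7], [2,6,7], [3,4,8], [3,7,8], [3,7,9], [4,5,8], [4,5,9], [4,6,9], [5,7,9], [6,7,8]

Hence C_0 ≅ Z^9, C_1 ≅ Z^27, C_2 ≅ Z^18.

Boundary ∂_1: C_1 → C_0 is given by ∂[p,q] = [q] − [p]. For instance
  ∂[7,9] = [9] − [7].
The resulting 9×27 matrix has rank 8, and its Smith normal form has invariant factors (1,1,1,1,1,1,1,1).

The boundary map ∂_2: C_2 → C_1 acts by ∂[p,q,r] = [q,r] − [p,r] + [p,q]. For instance
  ∂[4,6,9] = [6,9] − [4,9] + [4,6],
  ∂[5,7,9] = [7,9] − [5,9] + [5,7].
As a 27×18 matrix over Z this has rank 17, with invariant factors (1,1,1,1,1,1,1,1,1,1,1,1,1,1,1,1,1).

Computing H_k = (kernel of ∂_k) / (image of ∂_{k+1}):

  H_0: rank C_0 − rank ∂_1 = 9 − 8 = 1, and the invariant factors of ∂_1 are all 1, so H_0 = Z.

(K is a triangulation of the torus T^2.)

H_0 ≅ Z.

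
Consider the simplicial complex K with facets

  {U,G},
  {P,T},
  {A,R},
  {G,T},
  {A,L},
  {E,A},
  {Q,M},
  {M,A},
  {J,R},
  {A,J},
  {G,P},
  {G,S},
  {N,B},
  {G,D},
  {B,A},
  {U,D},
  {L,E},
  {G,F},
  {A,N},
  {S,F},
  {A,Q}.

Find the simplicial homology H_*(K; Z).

Order the vertices as A < B < D < E < F < G < J < L < M < N < P < Q < R < S < T < U. Listing each simplex with vertices in this order, K has dimension 1 with simplices:

  0-simplices (16): A, B, D, E, F, G, J, L, M, N, P, Q, R, S, T, U
  1-simplices (21): AB, AE, AJ, AL, AM, AN, AQ, AR, BN, DG, DU, EL, FG, FS, GP, GS, GT, GU, JR, MQ, PT

Hence C_0 ≅ Z^16, C_1 ≅ Z^21.

Boundary ∂_1: C_1 → C_0 maps an edge to its endpoints' difference, ∂[p,q] = q − p.
As a 16×21 matrix over Z this has rank 14, with invariant factors (1,1,1,1,1,1,1,1,1,1,1,1,1,1).

Computing H_k = (kernel of ∂_k) / (image of ∂_{k+1}):

  H_0: rank C_0 − rank ∂_1 = 16 − 14 = 2, and the invariant factors of ∂_1 are all 1, so H_0 = Z^2.
  H_1: rank ker ∂_1 − rank ∂_2 = (21 − 14) − 0 = 7, and there is no ∂_2, so H_1 = Z^7.

H_0 ≅ Z^2,  H_1 ≅ Z^7.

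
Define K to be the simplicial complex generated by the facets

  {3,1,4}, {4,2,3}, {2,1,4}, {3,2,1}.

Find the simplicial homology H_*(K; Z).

H_0 = Z,  H_1 = 0,  H_2 = Z.

Fix the vertex order 1 < 2 < 3 < 4 and write every simplex with vertices in increasing order. Then dim K = 2 and the simplices of K are:

  0-simplices (4): [1], [2], [3], [4]
  1-simplices (6): [1,2], [1,3], [1,4], [2,3], [2,4], [3,4]
  2-simplices (4): [1,2,3], [1,2,4], [1,3,4], [2,3,4]

Hence C_0 ≅ Z^4, C_1 ≅ Z^6, C_2 ≅ Z^4.

Boundary ∂_1: C_1 → C_0 sends each edge [p,q] (with p < q) to q − p. For instance
  ∂[3,4] = [4] − [3].
As a 4×6 matrix over Z this has rank 3, with invariant factors (1,1,1).

Boundary ∂_2: C_2 → C_1 maps a triangle to the signed sum of its edges. For instance
  ∂[1,2,4] = [2,4] − [1,4] + [1,2],
  ∂[2,3,4] = [3,4] − [2,4] + [2,3].
The resulting 6×4 matrix has rank 3, and its Smith normal form has invariant factors (1,1,1).

From H_k ≅ ker(∂_k) / im(∂_{k+1}) we obtain:

  H_0: rank C_0 − rank ∂_1 = 4 − 3 = 1, and the invariant factors of ∂_1 are all 1, so H_0 = Z.
  H_1: rank ker ∂_1 − rank ∂_2 = (6 − 3) − 3 = 0, and the invariant factors of ∂_2 are all 1, so H_1 = 0.
  H_2: rank ker ∂_2 − rank ∂_3 = (4 − 3) − 0 = 1, and there is no ∂_3, so H_2 = Z.

As a check, the Euler characteristic is 4 − 6 + 4 = 2, which agrees with 1 − 0 + 1 = 2.
(K is a triangulation of the 2-sphere S^2.)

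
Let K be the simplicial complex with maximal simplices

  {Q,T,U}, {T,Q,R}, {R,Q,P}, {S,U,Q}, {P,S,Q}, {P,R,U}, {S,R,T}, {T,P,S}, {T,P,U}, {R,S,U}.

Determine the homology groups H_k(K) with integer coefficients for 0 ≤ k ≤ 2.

H_0 ≅ Z,  H_1 ≅ Z/2,  H_2 = 0.

Take the total order P < Q < R < S < T < U on the vertex set. Then K (dimension 2) consists of the simplices:

  0-simplices (6): P, Q, R, S, T, U
  1-simplices (15): PQ, PR, PS, PT, PU, QR, QS, QT, QU, RS, RT, RU, ST, SU, TU
  2-simplices (10): PQR, PQS, PRU, PST, PTU, QRT, QSU, QTU, RST, RSU

so the chain groups are C_0 ≅ Z^6, C_1 ≅ Z^15, C_2 ≅ Z^10.

The boundary map ∂_1: C_1 → C_0 sends each edge [p,q] (with p < q) to q − p. For instance
  ∂SU = U − S.
The resulting 6×15 matrix has rank 5, and its Smith normal form has invariant factors (1,1,1,1,1).

∂_2: C_2 → C_1 maps a triangle to the signed sum of its edges. For instance
  ∂PTU = TU − PU + PT,
  ∂PRU = RU − PU + PR.
As a 15×10 matrix over Z this has rank 10, with invariant factors (1,1,1,1,1,1,1,1,1,2).

Computing H_k = (kernel of ∂_k) / (image of ∂_{k+1}):

  H_0: rank C_0 − rank ∂_1 = 6 − 5 = 1, and the invariant factors of ∂_1 are all 1, so H_0 ≅ Z.
  H_1: rank ker ∂_1 − rank ∂_2 = (15 − 5) − 10 = 0, and ∂_2 has invariant factor 2 > 1, so H_1 ≅ Z/2.
  H_2: rank ker ∂_2 − rank ∂_3 = (10 − 10) − 0 = 0, and there is no ∂_3, so H_2 ≅ 0.

As a check, the Euler characteristic is 6 − 15 + 10 = 1, which agrees with 1 − 0 + 0 = 1.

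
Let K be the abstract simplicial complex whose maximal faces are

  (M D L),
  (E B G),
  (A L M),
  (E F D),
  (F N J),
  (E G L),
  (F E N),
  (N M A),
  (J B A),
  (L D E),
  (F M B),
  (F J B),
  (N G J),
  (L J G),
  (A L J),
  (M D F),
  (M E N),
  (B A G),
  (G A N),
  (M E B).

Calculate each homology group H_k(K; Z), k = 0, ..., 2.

Take the total order A < B < D < E < F < G < J < L < M < N on the vertex set. Then K (dimension 2) consists of the simplices:

  0-simplices (10): A, B, D, E, F, G, J, L, M, N
  1-simplices (30): AB, AG, AJ, AL, AM, AN, BE, BF, BG, BJ, BM, DE, DF, DL, DM, EF, EG, EL, EM, EN, FJ, FM, FN, GJ, GL, GN, JL, JN, LM, MN
  2-simplices (20): ABG, ABJ, AGN, AJL, ALM, AMN, BEG, BEM, BFJ, BFM, DEF, DEL, DFM, DLM, EFN, EGL, EMN, FJN, GJL, GJN

so the chain groups are C_0 ≅ Z^10, C_1 ≅ Z^30, C_2 ≅ Z^20.

Boundary ∂_1: C_1 → C_0 is given by ∂[p,q] = [q] − [p].
The 10×30 boundary matrix has rank 9 and Smith normal form diag(1,1,1,1,1,1,1,1,1).

∂_2: C_2 → C_1 maps a triangle to the signed sum of its edges. For instance
  ∂ABG = BG − AG + AB,
  ∂AGN = GN − AN + AG.
The resulting 30×20 matrix has rank 20, and its Smith normal form has invariant factors (1,1,1,1,1,1,1,1,1,1,1,1,1,1,1,1,1,1,1,2).

Computing H_k = (kernel of ∂_k) / (image of ∂_{k+1}):

  H_0: rank C_0 − rank ∂_1 = 10 − 9 = 1, and the invariant factors of ∂_1 are all 1, so H_0 ≅ Z.
  H_1: rank ker ∂_1 − rank ∂_2 = (30 − 9) − 20 = 1, and ∂_2 has invariant factor 2 > 1, so H_1 ≅ Z ⊕ Z/2.
  H_2: rank ker ∂_2 − rank ∂_3 = (20 − 20) − 0 = 0, and there is no ∂_3, so H_2 ≅ 0.

As a check, the Euler characteristic is 10 − 30 + 20 = 0, which agrees with 1 − 1 + 0 = 0.

H_0 = Z,  H_1 = Z ⊕ Z/2,  H_2 = 0.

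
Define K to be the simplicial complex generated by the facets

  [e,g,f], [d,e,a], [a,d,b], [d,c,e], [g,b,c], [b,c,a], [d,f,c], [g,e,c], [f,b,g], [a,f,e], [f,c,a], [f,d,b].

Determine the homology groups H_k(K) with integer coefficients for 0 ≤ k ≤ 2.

H_0 = Z,  H_1 = Z/2Z,  H_2 = 0.

K has 7 vertices, 18 edges, 12 triangles.
rank ∂_0 = 0, rank ∂_1 = 6 ⇒ b_0 = 7 − 0 − 6 = 1; all invariant factors of ∂_1 are 1 so no torsion. So H_0 = Z.
rank ∂_1 = 6, rank ∂_2 = 12 ⇒ b_1 = 18 − 6 − 12 = 0; ∂_2 has invariant factor(s) [2] giving torsion. So H_1 = Z/2Z.
rank ∂_2 = 12, rank ∂_3 = 0 ⇒ b_2 = 12 − 12 − 0 = 0. So H_2 = 0.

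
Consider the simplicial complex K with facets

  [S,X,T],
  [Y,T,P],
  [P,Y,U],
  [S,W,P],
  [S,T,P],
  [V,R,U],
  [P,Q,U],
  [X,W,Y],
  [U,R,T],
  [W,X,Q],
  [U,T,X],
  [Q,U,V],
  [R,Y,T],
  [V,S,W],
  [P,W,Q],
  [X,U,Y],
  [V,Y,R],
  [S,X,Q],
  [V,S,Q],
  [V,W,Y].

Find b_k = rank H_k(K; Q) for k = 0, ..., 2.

b_0 = 1, b_1 = 1, b_2 = 0.

Order the vertices as P < Q < R < S < T < U < V < W < X < Y. Listing each simplex with vertices in this order, K has dimension 2 with simplices:

  0-simplices (10): P, Q, R, S, T, U, V, W, X, Y
  1-simplices (30): PQ, PS, PT, PU, PW, PY, QS, QU, QV, QW, QX, RT, RU, RV, RY, ST, SV, SW, SX, TU, TX, TY, UV, UX, UY, VW, VY, WX, WY, XY
  2-simplices (20): PQU, PQW, PST, PSW, PTY, PUY, QSV, QSX, QUV, QWX, RTU, RTY, RUV, RVY, STX, SVW, TUX, UXY, VWY, WXY

giving chain groups C_0 ≅ Z^10, C_1 ≅ Z^30, C_2 ≅ Z^20.

∂_1: C_1 → C_0 is given by ∂[p,q] = [q] − [p]. For instance
  ∂QW = W − Q.
As a 10×30 matrix over Z this has rank 9, with invariant factors (1,1,1,1,1,1,1,1,1).

Boundary ∂_2: C_2 → C_1 acts by ∂[p,q,r] = [q,r] − [p,r] + [p,q]. For instance
  ∂RUV = UV − RV + RU,
  ∂VWY = WY − VY + VW.
As a 30×20 matrix over Z this has rank 20, with invariant factors (1,1,1,1,1,1,1,1,1,1,1,1,1,1,1,1,1,1,1,2).

Computing H_k = (kernel of ∂_k) / (image of ∂_{k+1}):

  H_0: rank C_0 − rank ∂_1 = 10 − 9 = 1, and the invariant factors of ∂_1 are all 1, so H_0 ≅ Z.
  H_1: rank ker ∂_1 − rank ∂_2 = (30 − 9) − 20 = 1, and ∂_2 has invariant factor 2 > 1, so H_1 ≅ Z ⊕ Z/2.
  H_2: rank ker ∂_2 − rank ∂_3 = (20 − 20) − 0 = 0, and there is no ∂_3, so H_2 ≅ 0.

Hence the Betti numbers are b_0 = 1, b_1 = 1, b_2 = 0.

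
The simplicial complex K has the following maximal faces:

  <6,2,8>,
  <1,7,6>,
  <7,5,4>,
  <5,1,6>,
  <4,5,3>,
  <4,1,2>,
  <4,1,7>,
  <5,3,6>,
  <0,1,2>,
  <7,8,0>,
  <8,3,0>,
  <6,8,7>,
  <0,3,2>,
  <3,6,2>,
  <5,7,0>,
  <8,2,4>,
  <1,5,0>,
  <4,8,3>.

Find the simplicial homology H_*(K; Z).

Order the vertices as 0 < 1 < 2 < 3 < 4 < 5 < 6 < 7 < 8. Listing each simplex with vertices in this order, K has dimension 2 with simplices:

  0-simplices (9): [0], [1], [2], [3], [4], [5], [6], [7], [8]
  1-simplices (27): (27 of them)
  2-simplices (18): [0,1,2], [0,1,5], [0,2,3], [0,3,8], [0,5,7], [0,7,8], [1,2,4], [1,4,7], [1,5,6], [1,6,7], [2,3,6], [2,4,8], [2,6,8], [3,4,5], [3,4,8], [3,5,6], [4,5,7], [6,7,8]

Hence C_0 ≅ Z^9, C_1 ≅ Z^27, C_2 ≅ Z^18.

∂_1: C_1 → C_0 maps an edge to its endpoints' difference, ∂[p,q] = q − p. For instance
  ∂[2,6] = [6] − [2].
The resulting 9×27 matrix has rank 8, and its Smith normal form has invariant factors (1,1,1,1,1,1,1,1).

∂_2: C_2 → C_1 maps a triangle to the signed sum of its edges. For instance
  ∂[2,4,8] = [4,8] − [2,8] + [2,4],
  ∂[2,3,6] = [3,6] − [2,6] + [2,3].
This gives a 27×18 integer matrix of rank 18; reducing to Smith normal form yields diagonal entries (1,1,1,1,1,1,1,1,1,1,1,1,1,1,1,1,1,2).

From H_k ≅ ker(∂_k) / im(∂_{k+1}) we obtain:

  H_0: rank C_0 − rank ∂_1 = 9 − 8 = 1, and the invariant factors of ∂_1 are all 1, so H_0 ≅ Z.
  H_1: rank ker ∂_1 − rank ∂_2 = (27 − 8) − 18 = 1, and ∂_2 has invariant factor 2 > 1, so H_1 ≅ Z ⊕ Z/2.
  H_2: rank ker ∂_2 − rank ∂_3 = (18 − 18) − 0 = 0, and there is no ∂_3, so H_2 ≅ 0.

As a check, the Euler characteristic is 9 − 27 + 18 = 0, which agrees with 1 − 1 + 0 = 0.

H_0 ≅ Z,  H_1 ≅ Z ⊕ Z/2,  H_2 = 0.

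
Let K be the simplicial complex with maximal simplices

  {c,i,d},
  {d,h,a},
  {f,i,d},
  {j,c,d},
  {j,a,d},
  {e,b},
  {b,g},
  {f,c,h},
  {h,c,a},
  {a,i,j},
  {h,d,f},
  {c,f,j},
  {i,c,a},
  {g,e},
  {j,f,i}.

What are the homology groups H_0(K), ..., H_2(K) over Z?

H_0 = Z^2,  H_1 = Z ⊕ Z/2Z,  H_2 = 0.

K has 10 vertices, 21 edges, 12 triangles.
rank ∂_0 = 0, rank ∂_1 = 8 ⇒ b_0 = 10 − 0 − 8 = 2; all invariant factors of ∂_1 are 1 so no torsion. So H_0 = Z^2.
rank ∂_1 = 8, rank ∂_2 = 12 ⇒ b_1 = 21 − 8 − 12 = 1; ∂_2 has invariant factor(s) [2] giving torsion. So H_1 = Z ⊕ Z/2Z.
rank ∂_2 = 12, rank ∂_3 = 0 ⇒ b_2 = 12 − 12 − 0 = 0. So H_2 = 0.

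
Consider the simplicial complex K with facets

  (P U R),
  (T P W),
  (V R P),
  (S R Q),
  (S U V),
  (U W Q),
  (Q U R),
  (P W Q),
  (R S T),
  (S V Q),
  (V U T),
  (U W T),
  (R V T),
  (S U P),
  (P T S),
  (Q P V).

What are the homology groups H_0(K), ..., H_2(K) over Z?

H_0 = Z,  H_1 = Z^2,  H_2 = Z.

K has 8 vertices, 24 edges, 16 triangles.
rank ∂_0 = 0, rank ∂_1 = 7 ⇒ b_0 = 8 − 0 − 7 = 1; all invariant factors of ∂_1 are 1 so no torsion. So H_0 = Z.
rank ∂_1 = 7, rank ∂_2 = 15 ⇒ b_1 = 24 − 7 − 15 = 2; all invariant factors of ∂_2 are 1 so no torsion. So H_1 = Z^2.
rank ∂_2 = 15, rank ∂_3 = 0 ⇒ b_2 = 16 − 15 − 0 = 1. So H_2 = Z.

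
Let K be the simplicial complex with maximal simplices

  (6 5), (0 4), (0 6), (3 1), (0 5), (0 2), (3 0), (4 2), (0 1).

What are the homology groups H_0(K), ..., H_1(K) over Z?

H_0 = Z,  H_1 = Z^3.

Take the total order 0 < 1 < 2 < 3 < 4 < 5 < 6 on the vertex set. Then K (dimension 1) consists of the simplices:

  0-simplices (7): [0], [1], [2], [3], [4], [5], [6]
  1-simplices (9): [0,1], [0,2], [0,3], [0,4], [0,5], [0,6], [1,3], [2,4], [5,6]

giving chain groups C_0 ≅ Z^7, C_1 ≅ Z^9.

Boundary ∂_1: C_1 → C_0 is given by ∂[p,q] = [q] − [p]. For instance
  ∂[0,4] = [4] − [0].
As a 7×9 matrix over Z this has rank 6, with invariant factors (1,1,1,1,1,1).

Computing H_k = (kernel of ∂_k) / (image of ∂_{k+1}):

  H_0: rank C_0 − rank ∂_1 = 7 − 6 = 1, and the invariant factors of ∂_1 are all 1, so H_0 ≅ Z.
  H_1: rank ker ∂_1 − rank ∂_2 = (9 − 6) − 0 = 3, and there is no ∂_2, so H_1 ≅ Z^3.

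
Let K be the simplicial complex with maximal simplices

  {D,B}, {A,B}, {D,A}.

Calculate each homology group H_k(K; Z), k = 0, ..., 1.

H_0 ≅ Z,  H_1 ≅ Z.

Fix the vertex order A < B < D and write every simplex with vertices in increasing order. Then dim K = 1 and the simplices of K are:

  0-simplices (3): A, B, D
  1-simplices (3): AB, AD, BD

so the chain groups are C_0 ≅ Z^3, C_1 ≅ Z^3.

Boundary ∂_1: C_1 → C_0 sends each edge [p,q] (with p < q) to q − p.
The resulting 3×3 matrix has rank 2, and its Smith normal form has invariant factors (1,1).

From H_k ≅ ker(∂_k) / im(∂_{k+1}) we obtain:

  H_0: rank C_0 − rank ∂_1 = 3 − 2 = 1, and the invariant factors of ∂_1 are all 1, so H_0 = Z.
  H_1: rank ker ∂_1 − rank ∂_2 = (3 − 2) − 0 = 1, and there is no ∂_2, so H_1 = Z.

As a check, the Euler characteristic is 3 − 3 = 0, which agrees with 1 − 1 = 0.
(K is a triangulation of the circle S^1.)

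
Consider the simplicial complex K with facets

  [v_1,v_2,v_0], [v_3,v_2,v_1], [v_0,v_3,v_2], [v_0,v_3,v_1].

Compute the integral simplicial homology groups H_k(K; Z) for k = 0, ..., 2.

We work with the vertex ordering v_0 < v_1 < v_2 < v_3. The simplices of K, each written with vertices in increasing order, are:

  0-simplices (4): [v_0], [v_1], [v_2], [v_3]
  1-simplices (6): [v_0,v_1], [v_0,v_2], [v_0,v_3], [v_1,v_2], [v_1,v_3], [v_2,v_3]
  2-simplices (4): [v_0,v_1,v_2], [v_0,v_1,v_3], [v_0,v_2,v_3], [v_1,v_2,v_3]

giving chain groups C_0 ≅ Z^4, C_1 ≅ Z^6, C_2 ≅ Z^4.

∂_1: C_1 → C_0 is given by ∂[p,q] = [q] − [p].
The resulting 4×6 matrix has rank 3, and its Smith normal form has invariant factors (1,1,1).

∂_2: C_2 → C_1 sends each 2-simplex [p,q,r] to [q,r] − [p,r] + [p,q]. For instance
  ∂[v_0,v_1,v_3] = [v_1,v_3] − [v_0,v_3] + [v_0,v_1],
  ∂[v_0,v_2,v_3] = [v_2,v_3] − [v_0,v_3] + [v_0,v_2].
The resulting 6×4 matrix has rank 3, and its Smith normal form has invariant factors (1,1,1).

From H_k ≅ ker(∂_k) / im(∂_{k+1}) we obtain:

  H_0: rank C_0 − rank ∂_1 = 4 − 3 = 1, and the invariant factors of ∂_1 are all 1, so H_0 = Z.
  H_1: rank ker ∂_1 − rank ∂_2 = (6 − 3) − 3 = 0, and the invariant factors of ∂_2 are all 1, so H_1 = 0.
  H_2: rank ker ∂_2 − rank ∂_3 = (4 − 3) − 0 = 1, and there is no ∂_3, so H_2 = Z.

As a check, the Euler characteristic is 4 − 6 + 4 = 2, which agrees with 1 − 0 + 1 = 2.
(K is a triangulation of the 2-sphere S^2.)

H_0 ≅ Z,  H_1 = 0,  H_2 ≅ Z.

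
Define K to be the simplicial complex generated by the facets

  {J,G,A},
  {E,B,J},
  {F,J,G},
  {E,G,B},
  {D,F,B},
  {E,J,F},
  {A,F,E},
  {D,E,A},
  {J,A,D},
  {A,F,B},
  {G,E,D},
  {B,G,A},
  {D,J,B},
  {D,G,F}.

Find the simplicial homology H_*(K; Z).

Order the vertices as A < B < D < E < F < G < J. Listing each simplex with vertices in this order, K has dimension 2 with simplices:

  0-simplices (7): A, B, D, E, F, G, J
  1-simplices (21): AB, AD, AE, AF, AG, AJ, BD, BE, BF, BG, BJ, DE, DF, DG, DJ, EF, EG, EJ, FG, FJ, GJ
  2-simplices (14): ABF, ABG, ADE, ADJ, AEF, AGJ, BDF, BDJ, BEG, BEJ, DEG, DFG, EFJ, FGJ

so the chain groups are C_0 ≅ Z^7, C_1 ≅ Z^21, C_2 ≅ Z^14.

∂_1: C_1 → C_0 sends each edge [p,q] (with p < q) to q − p. For instance
  ∂EJ = J − E.
This gives a 7×21 integer matrix of rank 6; reducing to Smith normal form yields diagonal entries (1,1,1,1,1,1).

∂_2: C_2 → C_1 sends each 2-simplex [p,q,r] to [q,r] − [p,r] + [p,q]. For instance
  ∂ABG = BG − AG + AB,
  ∂ADE = DE − AE + AD.
As a 21×14 matrix over Z this has rank 13, with invariant factors (1,1,1,1,1,1,1,1,1,1,1,1,1).

From H_k ≅ ker(∂_k) / im(∂_{k+1}) we obtain:

  H_0: rank C_0 − rank ∂_1 = 7 − 6 = 1, and the invariant factors of ∂_1 are all 1, so H_0 ≅ Z.
  H_1: rank ker ∂_1 − rank ∂_2 = (21 − 6) − 13 = 2, and the invariant factors of ∂_2 are all 1, so H_1 ≅ Z^2.
  H_2: rank ker ∂_2 − rank ∂_3 = (14 − 13) − 0 = 1, and there is no ∂_3, so H_2 ≅ Z.

As a check, the Euler characteristic is 7 − 21 + 14 = 0, which agrees with 1 − 2 + 1 = 0.

H_0 ≅ Z,  H_1 ≅ Z^2,  H_2 ≅ Z.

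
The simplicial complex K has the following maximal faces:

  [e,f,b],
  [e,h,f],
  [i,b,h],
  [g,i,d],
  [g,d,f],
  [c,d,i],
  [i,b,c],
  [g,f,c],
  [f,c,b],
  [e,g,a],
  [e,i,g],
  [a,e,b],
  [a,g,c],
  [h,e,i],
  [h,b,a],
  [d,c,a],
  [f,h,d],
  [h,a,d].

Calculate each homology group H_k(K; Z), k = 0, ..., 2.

H_0 = Z,  H_1 = Z ⊕ Z/2Z,  H_2 = 0.

Take the total order a < b < c < d < e < f < g < h < i on the vertex set. Then K (dimension 2) consists of the simplices:

  0-simplices (9): a, b, c, d, e, f, g, h, i
  1-simplices (27): ab, ac, ad, ae, ag, ah, bc, be, bf, bh, bi, cd, cf, cg, ci, df, dg, dh, di, ef, eg, eh, ei, fg, fh, gi, hi
  2-simplices (18): abe, abh, acd, acg, adh, aeg, bcf, bci, bef, bhi, cdi, cfg, dfg, dfh, dgi, efh, egi, ehi

giving chain groups C_0 ≅ Z^9, C_1 ≅ Z^27, C_2 ≅ Z^18.

The boundary map ∂_1: C_1 → C_0 maps an edge to its endpoints' difference, ∂[p,q] = q − p. For instance
  ∂gi = i − g.
The resulting 9×27 matrix has rank 8, and its Smith normal form has invariant factors (1,1,1,1,1,1,1,1).

The boundary map ∂_2: C_2 → C_1 sends each 2-simplex [p,q,r] to [q,r] − [p,r] + [p,q]. For instance
  ∂abh = bh − ah + ab,
  ∂dfh = fh − dh + df.
This gives a 27×18 integer matrix of rank 18; reducing to Smith normal form yields diagonal entries (1,1,1,1,1,1,1,1,1,1,1,1,1,1,1,1,1,2).

Now H_k = ker ∂_k / im ∂_{k+1}, so:

  H_0: rank C_0 − rank ∂_1 = 9 − 8 = 1, and the invariant factors of ∂_1 are all 1, so H_0 ≅ Z.
  H_1: rank ker ∂_1 − rank ∂_2 = (27 − 8) − 18 = 1, and ∂_2 has invariant factor 2 > 1, so H_1 ≅ Z ⊕ Z/2Z.
  H_2: rank ker ∂_2 − rank ∂_3 = (18 − 18) − 0 = 0, and there is no ∂_3, so H_2 ≅ 0.

(K is a triangulation of the Klein bottle.)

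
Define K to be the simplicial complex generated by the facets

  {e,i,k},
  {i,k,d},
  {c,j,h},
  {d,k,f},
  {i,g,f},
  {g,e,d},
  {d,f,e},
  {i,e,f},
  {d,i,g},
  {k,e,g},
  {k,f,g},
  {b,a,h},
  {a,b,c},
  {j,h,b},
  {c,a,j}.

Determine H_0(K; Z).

H_0 ≅ Z^2.

Fix the vertex order a < b < c < d < e < f < g < h < i < j < k and write every simplex with vertices in increasing order. Then dim K = 2 and the simplices of K are:

  0-simplices (11): a, b, c, d, e, f, g, h, i, j, k
  1-simplices (25): ab, ac, ah, aj, bc, bh, bj, ch, cj, de, df, dg, di, dk, ef, eg, ei, ek, fg, fi, fk, gi, gk, hj, ik
  2-simplices (15): abc, abh, acj, bhj, chj, def, deg, dfk, dgi, dik, efi, egk, eik, fgi, fgk

giving chain groups C_0 ≅ Z^11, C_1 ≅ Z^25, C_2 ≅ Z^15.

Boundary ∂_1: C_1 → C_0 maps an edge to its endpoints' difference, ∂[p,q] = q − p. For instance
  ∂fi = i − f.
This gives a 11×25 integer matrix of rank 9; reducing to Smith normal form yields diagonal entries (1,1,1,1,1,1,1,1,1).

∂_2: C_2 → C_1 maps a triangle to the signed sum of its edges. For instance
  ∂def = ef − df + de,
  ∂efi = fi − ei + ef.
This gives a 25×15 integer matrix of rank 15; reducing to Smith normal form yields diagonal entries (1,1,1,1,1,1,1,1,1,1,1,1,1,1,2).

Computing H_k = (kernel of ∂_k) / (image of ∂_{k+1}):

  H_0: rank C_0 − rank ∂_1 = 11 − 9 = 2, and the invariant factors of ∂_1 are all 1, so H_0 = Z^2.

(K is a triangulation of the disjoint union of the real projective plane RP^2 and the Möbius band.)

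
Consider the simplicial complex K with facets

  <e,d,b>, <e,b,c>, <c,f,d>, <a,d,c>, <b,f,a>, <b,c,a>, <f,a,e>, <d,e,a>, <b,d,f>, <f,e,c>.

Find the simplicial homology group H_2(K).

K has 6 vertices, 15 edges, 10 triangles.
rank ∂_2 = 10, rank ∂_3 = 0 ⇒ b_2 = 10 − 10 − 0 = 0. So H_2 = 0.

H_2 ≅ 0.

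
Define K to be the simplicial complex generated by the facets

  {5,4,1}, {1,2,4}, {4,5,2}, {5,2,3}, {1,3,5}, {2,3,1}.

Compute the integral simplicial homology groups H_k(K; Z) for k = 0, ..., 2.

H_0 = Z,  H_1 = 0,  H_2 = Z.

Order the vertices as 1 < 2 < 3 < 4 < 5. Listing each simplex with vertices in this order, K has dimension 2 with simplices:

  0-simplices (5): [1], [2], [3], [4], [5]
  1-simplices (9): [1,2], [1,3], [1,4], [1,5], [2,3], [2,4], [2,5], [3,5], [4,5]
  2-simplices (6): [1,2,3], [1,2,4], [1,3,5], [1,4,5], [2,3,5], [2,4,5]

Hence C_0 ≅ Z^5, C_1 ≅ Z^9, C_2 ≅ Z^6.

The boundary map ∂_1: C_1 → C_0 maps an edge to its endpoints' difference, ∂[p,q] = q − p.
This gives a 5×9 integer matrix of rank 4; reducing to Smith normal form yields diagonal entries (1,1,1,1).

Boundary ∂_2: C_2 → C_1 acts by ∂[p,q,r] = [q,r] − [p,r] + [p,q]. For instance
  ∂[2,3,5] = [3,5] − [2,5] + [2,3],
  ∂[1,2,3] = [2,3] − [1,3] + [1,2].
This gives a 9×6 integer matrix of rank 5; reducing to Smith normal form yields diagonal entries (1,1,1,1,1).

Computing H_k = (kernel of ∂_k) / (image of ∂_{k+1}):

  H_0: rank C_0 − rank ∂_1 = 5 − 4 = 1, and the invariant factors of ∂_1 are all 1, so H_0 ≅ Z.
  H_1: rank ker ∂_1 − rank ∂_2 = (9 − 4) − 5 = 0, and the invariant factors of ∂_2 are all 1, so H_1 ≅ 0.
  H_2: rank ker ∂_2 − rank ∂_3 = (6 − 5) − 0 = 1, and there is no ∂_3, so H_2 ≅ Z.

As a check, the Euler characteristic is 5 − 9 + 6 = 2, which agrees with 1 − 0 + 1 = 2.
(K is a triangulation of the 2-sphere S^2.)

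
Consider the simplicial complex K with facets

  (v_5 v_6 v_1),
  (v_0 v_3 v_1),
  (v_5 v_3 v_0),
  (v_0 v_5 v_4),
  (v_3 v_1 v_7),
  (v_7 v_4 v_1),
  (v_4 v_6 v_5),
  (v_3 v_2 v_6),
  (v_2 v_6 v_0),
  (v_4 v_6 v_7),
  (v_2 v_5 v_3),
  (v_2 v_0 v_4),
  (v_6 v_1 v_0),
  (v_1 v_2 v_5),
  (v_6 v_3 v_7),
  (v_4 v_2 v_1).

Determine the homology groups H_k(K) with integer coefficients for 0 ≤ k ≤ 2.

H_0 ≅ Z,  H_1 ≅ Z^2,  H_2 ≅ Z.

Fix the vertex order v_0 < v_1 < v_2 < v_3 < v_4 < v_5 < v_6 < v_7 and write every simplex with vertices in increasing order. Then dim K = 2 and the simplices of K are:

  0-simplices (8): [v_0], [v_1], [v_2], [v_3], [v_4], [v_5], [v_6], [v_7]
  1-simplices (24): (24 of them)
  2-simplices (16): (16 of them)

so the chain groups are C_0 ≅ Z^8, C_1 ≅ Z^24, C_2 ≅ Z^16.

Boundary ∂_1: C_1 → C_0 sends each edge [p,q] (with p < q) to q − p. For instance
  ∂[v_1,v_6] = [v_6] − [v_1].
The resulting 8×24 matrix has rank 7, and its Smith normal form has invariant factors (1,1,1,1,1,1,1).

∂_2: C_2 → C_1 maps a triangle to the signed sum of its edges. For instance
  ∂[v_1,v_3,v_7] = [v_3,v_7] − [v_1,v_7] + [v_1,v_3],
  ∂[v_0,v_3,v_5] = [v_3,v_5] − [v_0,v_5] + [v_0,v_3].
This gives a 24×16 integer matrix of rank 15; reducing to Smith normal form yields diagonal entries (1,1,1,1,1,1,1,1,1,1,1,1,1,1,1).

From H_k ≅ ker(∂_k) / im(∂_{k+1}) we obtain:

  H_0: rank C_0 − rank ∂_1 = 8 − 7 = 1, and the invariant factors of ∂_1 are all 1, so H_0 ≅ Z.
  H_1: rank ker ∂_1 − rank ∂_2 = (24 − 7) − 15 = 2, and the invariant factors of ∂_2 are all 1, so H_1 ≅ Z^2.
  H_2: rank ker ∂_2 − rank ∂_3 = (16 − 15) − 0 = 1, and there is no ∂_3, so H_2 ≅ Z.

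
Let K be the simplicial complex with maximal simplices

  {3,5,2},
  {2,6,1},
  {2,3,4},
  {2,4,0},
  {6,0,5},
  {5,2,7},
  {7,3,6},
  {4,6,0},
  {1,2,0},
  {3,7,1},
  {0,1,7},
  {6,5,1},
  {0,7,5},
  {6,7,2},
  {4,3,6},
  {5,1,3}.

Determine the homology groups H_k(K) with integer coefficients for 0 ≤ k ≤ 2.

Order the vertices as 0 < 1 < 2 < 3 < 4 < 5 < 6 < 7. Listing each simplex with vertices in this order, K has dimension 2 with simplices:

  0-simplices (8): [0], [1], [2], [3], [4], [5], [6], [7]
  1-simplices (24): (24 of them)
  2-simplices (16): [0,1,2], [0,1,7], [0,2,4], [0,4,6], [0,5,6], [0,5,7], [1,2,6], [1,3,5], [1,3,7], [1,5,6], [2,3,4], [2,3,5], [2,5,7], [2,6,7], [3,4,6], [3,6,7]

so the chain groups are C_0 ≅ Z^8, C_1 ≅ Z^24, C_2 ≅ Z^16.

Boundary ∂_1: C_1 → C_0 is given by ∂[p,q] = [q] − [p].
This gives a 8×24 integer matrix of rank 7; reducing to Smith normal form yields diagonal entries (1,1,1,1,1,1,1).

The boundary map ∂_2: C_2 → C_1 maps a triangle to the signed sum of its edges. For instance
  ∂[2,3,5] = [3,5] − [2,5] + [2,3],
  ∂[0,5,7] = [5,7] − [0,7] + [0,5].
The 24×16 boundary matrix has rank 15 and Smith normal form diag(1,1,1,1,1,1,1,1,1,1,1,1,1,1,1).

Reading off H_k = ker ∂_k / im ∂_{k+1}:

  H_0: rank C_0 − rank ∂_1 = 8 − 7 = 1, and the invariant factors of ∂_1 are all 1, so H_0 = Z.
  H_1: rank ker ∂_1 − rank ∂_2 = (24 − 7) − 15 = 2, and the invariant factors of ∂_2 are all 1, so H_1 = Z^2.
  H_2: rank ker ∂_2 − rank ∂_3 = (16 − 15) − 0 = 1, and there is no ∂_3, so H_2 = Z.

(K is a triangulation of the torus T^2.)

H_0 = Z,  H_1 = Z^2,  H_2 = Z.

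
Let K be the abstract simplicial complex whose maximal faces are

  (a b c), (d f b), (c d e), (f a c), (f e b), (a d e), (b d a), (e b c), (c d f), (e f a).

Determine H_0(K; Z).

H_0 ≅ Z.

Order the vertices as a < b < c < d < e < f. Listing each simplex with vertices in this order, K has dimension 2 with simplices:

  0-simplices (6): a, b, c, d, e, f
  1-simplices (15): ab, ac, ad, ae, af, bc, bd, be, bf, cd, ce, cf, de, df, ef
  2-simplices (10): abc, abd, acf, ade, aef, bce, bdf, bef, cde, cdf

so the chain groups are C_0 ≅ Z^6, C_1 ≅ Z^15, C_2 ≅ Z^10.

∂_1: C_1 → C_0 maps an edge to its endpoints' difference, ∂[p,q] = q − p. For instance
  ∂be = e − b.
As a 6×15 matrix over Z this has rank 5, with invariant factors (1,1,1,1,1).

∂_2: C_2 → C_1 maps a triangle to the signed sum of its edges. For instance
  ∂cde = de − ce + cd,
  ∂bce = ce − be + bc.
The resulting 15×10 matrix has rank 10, and its Smith normal form has invariant factors (1,1,1,1,1,1,1,1,1,2).

Now H_k = ker ∂_k / im ∂_{k+1}, so:

  H_0: rank C_0 − rank ∂_1 = 6 − 5 = 1, and the invariant factors of ∂_1 are all 1, so H_0 ≅ Z.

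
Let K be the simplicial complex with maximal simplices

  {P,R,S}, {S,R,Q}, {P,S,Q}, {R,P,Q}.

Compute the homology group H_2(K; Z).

Order the vertices as P < Q < R < S. Listing each simplex with vertices in this order, K has dimension 2 with simplices:

  0-simplices (4): P, Q, R, S
  1-simplices (6): PQ, PR, PS, QR, QS, RS
  2-simplices (4): PQR, PQS, PRS, QRS

so the chain groups are C_0 ≅ Z^4, C_1 ≅ Z^6, C_2 ≅ Z^4.

∂_1: C_1 → C_0 maps an edge to its endpoints' difference, ∂[p,q] = q − p.
As a 4×6 matrix over Z this has rank 3, with invariant factors (1,1,1).

The boundary map ∂_2: C_2 → C_1 maps a triangle to the signed sum of its edges. For instance
  ∂PRS = RS − PS + PR,
  ∂PQS = QS − PS + PQ.
The 6×4 boundary matrix has rank 3 and Smith normal form diag(1,1,1).

Computing H_k = (kernel of ∂_k) / (image of ∂_{k+1}):

  H_2: rank ker ∂_2 − rank ∂_3 = (4 − 3) − 0 = 1, and there is no ∂_3, so H_2 = Z.

H_2 = Z.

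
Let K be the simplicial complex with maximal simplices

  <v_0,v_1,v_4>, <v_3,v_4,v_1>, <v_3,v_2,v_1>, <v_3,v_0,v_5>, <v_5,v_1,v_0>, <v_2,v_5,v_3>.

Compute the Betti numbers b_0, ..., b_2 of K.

We work with the vertex ordering v_0 < v_1 < v_2 < v_3 < v_4 < v_5. The simplices of K, each written with vertices in increasing order, are:

  0-simplices (6): [v_0], [v_1], [v_2], [v_3], [v_4], [v_5]
  1-simplices (12): [v_0,v_1], [v_0,v_3], [v_0,v_4], [v_0,v_5], [v_1,v_2], [v_1,v_3], [v_1,v_4], [v_1,v_5], [v_2,v_3], [v_2,v_5], [v_3,v_4], [v_3,v_5]
  2-simplices (6): [v_0,v_1,v_4], [v_0,v_1,v_5], [v_0,v_3,v_5], [v_1,v_2,v_3], [v_1,v_3,v_4], [v_2,v_3,v_5]

giving chain groups C_0 ≅ Z^6, C_1 ≅ Z^12, C_2 ≅ Z^6.

Boundary ∂_1: C_1 → C_0 is given by ∂[p,q] = [q] − [p].
The 6×12 boundary matrix has rank 5 and Smith normal form diag(1,1,1,1,1).

Boundary ∂_2: C_2 → C_1 acts by ∂[p,q,r] = [q,r] − [p,r] + [p,q]. For instance
  ∂[v_1,v_3,v_4] = [v_3,v_4] − [v_1,v_4] + [v_1,v_3],
  ∂[v_0,v_1,v_4] = [v_1,v_4] − [v_0,v_4] + [v_0,v_1].
The 12×6 boundary matrix has rank 6 and Smith normal form diag(1,1,1,1,1,1).

Reading off H_k = ker ∂_k / im ∂_{k+1}:

  H_0: rank C_0 − rank ∂_1 = 6 − 5 = 1, and the invariant factors of ∂_1 are all 1, so H_0 = Z.
  H_1: rank ker ∂_1 − rank ∂_2 = (12 − 5) − 6 = 1, and the invariant factors of ∂_2 are all 1, so H_1 = Z.
  H_2: rank ker ∂_2 − rank ∂_3 = (6 − 6) − 0 = 0, and there is no ∂_3, so H_2 = 0.

As a check, the Euler characteristic is 6 − 12 + 6 = 0, which agrees with 1 − 1 + 0 = 0.

Hence the Betti numbers are b_0 = 1, b_1 = 1, b_2 = 0.

b_0 = 1, b_1 = 1, b_2 = 0.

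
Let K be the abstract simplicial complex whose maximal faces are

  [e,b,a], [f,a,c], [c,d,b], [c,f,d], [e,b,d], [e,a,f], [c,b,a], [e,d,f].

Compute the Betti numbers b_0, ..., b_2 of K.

b_0 = 1, b_1 = 0, b_2 = 1.

Fix the vertex order a < b < c < d < e < f and write every simplex with vertices in increasing order. Then dim K = 2 and the simplices of K are:

  0-simplices (6): a, b, c, d, e, f
  1-simplices (12): ab, ac, ae, af, bc, bd, be, cd, cf, de, df, ef
  2-simplices (8): abc, abe, acf, aef, bcd, bde, cdf, def

so the chain groups are C_0 ≅ Z^6, C_1 ≅ Z^12, C_2 ≅ Z^8.

Boundary ∂_1: C_1 → C_0 sends each edge [p,q] (with p < q) to q − p.
This gives a 6×12 integer matrix of rank 5; reducing to Smith normal form yields diagonal entries (1,1,1,1,1).

The boundary map ∂_2: C_2 → C_1 acts by ∂[p,q,r] = [q,r] − [p,r] + [p,q]. For instance
  ∂bde = de − be + bd,
  ∂acf = cf − af + ac.
As a 12×8 matrix over Z this has rank 7, with invariant factors (1,1,1,1,1,1,1).

Now H_k = ker ∂_k / im ∂_{k+1}, so:

  H_0: rank C_0 − rank ∂_1 = 6 − 5 = 1, and the invariant factors of ∂_1 are all 1, so H_0 = Z.
  H_1: rank ker ∂_1 − rank ∂_2 = (12 − 5) − 7 = 0, and the invariant factors of ∂_2 are all 1, so H_1 = 0.
  H_2: rank ker ∂_2 − rank ∂_3 = (8 − 7) − 0 = 1, and there is no ∂_3, so H_2 = Z.

Hence the Betti numbers are b_0 = 1, b_1 = 0, b_2 = 1.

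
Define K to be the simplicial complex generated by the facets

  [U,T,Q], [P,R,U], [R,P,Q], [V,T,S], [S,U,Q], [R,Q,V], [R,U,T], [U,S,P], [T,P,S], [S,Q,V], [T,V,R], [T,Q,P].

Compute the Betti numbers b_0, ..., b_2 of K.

b_0 = 1, b_1 = 0, b_2 = 0.

Order the vertices as P < Q < R < S < T < U < V. Listing each simplex with vertices in this order, K has dimension 2 with simplices:

  0-simplices (7): P, Q, R, S, T, U, V
  1-simplices (18): PQ, PR, PS, PT, PU, QR, QS, QT, QU, QV, RT, RU, RV, ST, SU, SV, TU, TV
  2-simplices (12): PQR, PQT, PRU, PST, PSU, QRV, QSU, QSV, QTU, RTU, RTV, STV

Hence C_0 ≅ Z^7, C_1 ≅ Z^18, C_2 ≅ Z^12.

The boundary map ∂_1: C_1 → C_0 sends each edge [p,q] (with p < q) to q − p.
This gives a 7×18 integer matrix of rank 6; reducing to Smith normal form yields diagonal entries (1,1,1,1,1,1).

∂_2: C_2 → C_1 maps a triangle to the signed sum of its edges. For instance
  ∂STV = TV − SV + ST,
  ∂QSU = SU − QU + QS.
The 18×12 boundary matrix has rank 12 and Smith normal form diag(1,1,1,1,1,1,1,1,1,1,1,2).

Now H_k = ker ∂_k / im ∂_{k+1}, so:

  H_0: rank C_0 − rank ∂_1 = 7 − 6 = 1, and the invariant factors of ∂_1 are all 1, so H_0 ≅ Z.
  H_1: rank ker ∂_1 − rank ∂_2 = (18 − 6) − 12 = 0, and ∂_2 has invariant factor 2 > 1, so H_1 ≅ Z/2.
  H_2: rank ker ∂_2 − rank ∂_3 = (12 − 12) − 0 = 0, and there is no ∂_3, so H_2 ≅ 0.

As a check, the Euler characteristic is 7 − 18 + 12 = 1, which agrees with 1 − 0 + 0 = 1.
(K is a triangulation of the real projective plane RP^2.)

Hence the Betti numbers are b_0 = 1, b_1 = 0, b_2 = 0.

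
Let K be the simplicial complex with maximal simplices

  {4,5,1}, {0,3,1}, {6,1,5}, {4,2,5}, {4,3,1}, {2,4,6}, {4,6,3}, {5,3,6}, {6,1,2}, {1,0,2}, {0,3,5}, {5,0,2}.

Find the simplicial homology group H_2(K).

H_2 ≅ 0.

We work with the vertex ordering 0 < 1 < 2 < 3 < 4 < 5 < 6. The simplices of K, each written with vertices in increasing order, are:

  0-simplices (7): [0], [1], [2], [3], [4], [5], [6]
  1-simplices (18): [0,1], [0,2], [0,3], [0,5], [1,2], [1,3], [1,4], [1,5], [1,6], [2,4], [2,5], [2,6], [3,4], [3,5], [3,6], [4,5], [4,6], [5,6]
  2-simplices (12): [0,1,2], [0,1,3], [0,2,5], [0,3,5], [1,2,6], [1,3,4], [1,4,5], [1,5,6], [2,4,5], [2,4,6], [3,4,6], [3,5,6]

so the chain groups are C_0 ≅ Z^7, C_1 ≅ Z^18, C_2 ≅ Z^12.

The boundary map ∂_1: C_1 → C_0 sends each edge [p,q] (with p < q) to q − p.
This gives a 7×18 integer matrix of rank 6; reducing to Smith normal form yields diagonal entries (1,1,1,1,1,1).

The boundary map ∂_2: C_2 → C_1 acts by ∂[p,q,r] = [q,r] − [p,r] + [p,q]. For instance
  ∂[2,4,5] = [4,5] − [2,5] + [2,4],
  ∂[3,4,6] = [4,6] − [3,6] + [3,4].
As a 18×12 matrix over Z this has rank 12, with invariant factors (1,1,1,1,1,1,1,1,1,1,1,2).

Computing H_k = (kernel of ∂_k) / (image of ∂_{k+1}):

  H_2: rank ker ∂_2 − rank ∂_3 = (12 − 12) − 0 = 0, and there is no ∂_3, so H_2 ≅ 0.

(K is a triangulation of the real projective plane RP^2.)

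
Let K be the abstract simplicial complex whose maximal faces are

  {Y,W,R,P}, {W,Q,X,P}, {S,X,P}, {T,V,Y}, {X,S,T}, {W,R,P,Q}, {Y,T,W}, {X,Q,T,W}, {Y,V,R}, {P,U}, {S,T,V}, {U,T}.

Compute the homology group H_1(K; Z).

H_1 = Z.

Take the total order P < Q < R < S < T < U < V < W < X < Y on the vertex set. Then K (dimension 3) consists of the simplices:

  0-simplices (10): P, Q, R, S, T, U, V, W, X, Y
  1-simplices (25): PQ, PR, PS, PU, PW, PX, PY, QR, QT, QW, QX, RV, RW, RY, ST, SV, SX, TU, TV, TW, TX, TY, VY, WX, WY
  2-simplices (19): PQR, PQW, PQX, PRW, PRY, PSX, PWX, PWY, QRW, QTW, QTX, QWX, RVY, RWY, STV, STX, TVY, TWX, TWY
  3-simplices (4): PQRW, PQWX, PRWY, QTWX

so the chain groups are C_0 ≅ Z^10, C_1 ≅ Z^25, C_2 ≅ Z^19, C_3 ≅ Z^4.

The boundary map ∂_1: C_1 → C_0 sends each edge [p,q] (with p < q) to q − p. For instance
  ∂PU = U − P.
This gives a 10×25 integer matrix of rank 9; reducing to Smith normal form yields diagonal entries (1,1,1,1,1,1,1,1,1).

∂_2: C_2 → C_1 sends each 2-simplex [p,q,r] to [q,r] − [p,r] + [p,q]. For instance
  ∂PWX = WX − PX + PW,
  ∂PQW = QW − PW + PQ.
This gives a 25×19 integer matrix of rank 15; reducing to Smith normal form yields diagonal entries (1,1,1,1,1,1,1,1,1,1,1,1,1,1,1).

Boundary ∂_3: C_3 → C_2 sends each 3-simplex σ to the alternating sum Σ_i (−1)^i (σ with its i-th vertex removed). For instance
  ∂PQRW = QRW − PRW + PQW − PQR,
  ∂PRWY = RWY − PWY + PRY − PRW.
The 19×4 boundary matrix has rank 4 and Smith normal form diag(1,1,1,1).

Now H_k = ker ∂_k / im ∂_{k+1}, so:

  H_1: rank ker ∂_1 − rank ∂_2 = (25 − 9) − 15 = 1, and the invariant factors of ∂_2 are all 1, so H_1 ≅ Z.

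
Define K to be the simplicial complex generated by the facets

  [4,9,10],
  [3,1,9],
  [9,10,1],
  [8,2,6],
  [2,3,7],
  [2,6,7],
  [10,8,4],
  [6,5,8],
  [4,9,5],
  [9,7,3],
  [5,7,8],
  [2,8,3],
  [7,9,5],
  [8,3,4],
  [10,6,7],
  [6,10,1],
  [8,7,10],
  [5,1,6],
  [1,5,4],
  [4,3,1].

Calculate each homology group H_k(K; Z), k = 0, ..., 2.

H_0 ≅ Z,  H_1 ≅ Z ⊕ Z/2,  H_2 = 0.

Order the vertices as 1 < 2 < 3 < 4 < 5 < 6 < 7 < 8 < 9 < 10. Listing each simplex with vertices in this order, K has dimension 2 with simplices:

  0-simplices (10): [1], [2], [3], [4], [5], [6], [7], [8], [9], [10]
  1-simplices (30): (30 of them)
  2-simplices (20): (20 of them)

giving chain groups C_0 ≅ Z^10, C_1 ≅ Z^30, C_2 ≅ Z^20.

Boundary ∂_1: C_1 → C_0 sends each edge [p,q] (with p < q) to q − p.
As a 10×30 matrix over Z this has rank 9, with invariant factors (1,1,1,1,1,1,1,1,1).

Boundary ∂_2: C_2 → C_1 acts by ∂[p,q,r] = [q,r] − [p,r] + [p,q]. For instance
  ∂[5,7,9] = [7,9] − [5,9] + [5,7],
  ∂[3,7,9] = [7,9] − [3,9] + [3,7].
This gives a 30×20 integer matrix of rank 20; reducing to Smith normal form yields diagonal entries (1,1,1,1,1,1,1,1,1,1,1,1,1,1,1,1,1,1,1,2).

Computing H_k = (kernel of ∂_k) / (image of ∂_{k+1}):

  H_0: rank C_0 − rank ∂_1 = 10 − 9 = 1, and the invariant factors of ∂_1 are all 1, so H_0 ≅ Z.
  H_1: rank ker ∂_1 − rank ∂_2 = (30 − 9) − 20 = 1, and ∂_2 has invariant factor 2 > 1, so H_1 ≅ Z ⊕ Z/2.
  H_2: rank ker ∂_2 − rank ∂_3 = (20 − 20) − 0 = 0, and there is no ∂_3, so H_2 ≅ 0.

As a check, the Euler characteristic is 10 − 30 + 20 = 0, which agrees with 1 − 1 + 0 = 0.
(K is a triangulation of the Klein bottle.)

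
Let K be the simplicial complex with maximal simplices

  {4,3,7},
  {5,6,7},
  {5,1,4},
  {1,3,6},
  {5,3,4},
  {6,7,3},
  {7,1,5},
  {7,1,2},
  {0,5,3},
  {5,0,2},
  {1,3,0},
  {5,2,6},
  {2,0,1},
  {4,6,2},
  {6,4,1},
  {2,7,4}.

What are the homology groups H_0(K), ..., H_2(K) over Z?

H_0 = Z,  H_1 = Z^2,  H_2 = Z.

K has 8 vertices, 24 edges, 16 triangles.
rank ∂_0 = 0, rank ∂_1 = 7 ⇒ b_0 = 8 − 0 − 7 = 1; all invariant factors of ∂_1 are 1 so no torsion. So H_0 ≅ Z.
rank ∂_1 = 7, rank ∂_2 = 15 ⇒ b_1 = 24 − 7 − 15 = 2; all invariant factors of ∂_2 are 1 so no torsion. So H_1 ≅ Z^2.
rank ∂_2 = 15, rank ∂_3 = 0 ⇒ b_2 = 16 − 15 − 0 = 1. So H_2 ≅ Z.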